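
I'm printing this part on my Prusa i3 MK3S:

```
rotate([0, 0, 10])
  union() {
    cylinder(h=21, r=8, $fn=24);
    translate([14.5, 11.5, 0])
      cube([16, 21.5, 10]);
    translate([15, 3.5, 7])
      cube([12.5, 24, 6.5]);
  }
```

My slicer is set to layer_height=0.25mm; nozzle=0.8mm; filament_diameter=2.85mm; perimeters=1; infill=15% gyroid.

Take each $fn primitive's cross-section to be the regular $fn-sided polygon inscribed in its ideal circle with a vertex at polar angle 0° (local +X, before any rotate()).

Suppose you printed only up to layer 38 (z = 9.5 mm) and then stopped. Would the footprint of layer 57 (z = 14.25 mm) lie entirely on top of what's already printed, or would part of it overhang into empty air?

entirely on top

Compare the two slices. At z = 9.5: the r=8 cylinder gives a regular 24-gon of circumradius 8 (constant along its height) (area = (24/2)·8.000²·sin(360°/24) = 198.77 mm²); the cube at (14.5, 11.5) (footprint 16×21.5) is included at this height (area 344.00 mm²); the cube at (15, 3.5) (footprint 12.5×24) is included at this height (area 300.00 mm²); Combining (union): the regions partially overlap — summed areas 842.77 mm² minus the doubly-counted overlap 200.00 mm² gives 642.77 mm² — area = 642.77 mm²; (whole slice rotated 10° about Z — lengths, areas and connectivity unchanged). At z = 14.25: the r=8 cylinder contributes a regular 24-gon of circumradius 8 (area = (24/2)·8.000²·sin(360°/24) = 198.77 mm²); the cube at (14.5, 11.5) is not intersected at this z (z outside [0, 10]); the cube at (15, 3.5) is absent (z outside [7, 13.5]); Taking the union: only the r=8 cylinder is present, so the union is just that shape — area = 198.77 mm²; (rotated 10° about Z; rotation is an isometry so areas/perimeters/island counts are preserved). Checking containment: the cross-section at z = 14.25 is a subset of the cross-section at z = 9.5.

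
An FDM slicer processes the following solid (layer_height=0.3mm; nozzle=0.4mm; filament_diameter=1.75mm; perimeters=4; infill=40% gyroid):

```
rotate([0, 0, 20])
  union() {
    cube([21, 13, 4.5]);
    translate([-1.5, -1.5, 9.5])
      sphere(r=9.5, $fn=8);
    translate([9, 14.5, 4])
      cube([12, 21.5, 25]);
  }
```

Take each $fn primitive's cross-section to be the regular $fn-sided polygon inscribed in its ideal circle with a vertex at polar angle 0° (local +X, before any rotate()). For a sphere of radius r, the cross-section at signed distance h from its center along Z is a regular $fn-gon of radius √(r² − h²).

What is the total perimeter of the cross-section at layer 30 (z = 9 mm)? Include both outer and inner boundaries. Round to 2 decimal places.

At z = 9 mm: the cube is absent (z outside [0, 4.5]); the sphere at (-1.5, -1.5): section is a regular 8-gon, circumradius = √(r²−h²) = √(9.5²−0.5²) = 9.487 (perimeter = 2·8·9.487·sin(180°/8) = 58.09 mm); the cube at (9, 14.5) (footprint 12×21.5) is included at this height (perimeter 67.00 mm); Taking the union: the 2 present regions are separate (no shared area or edge), so areas and boundary lengths simply add and each stays a separate island — boundary = 125.09 mm; (whole slice rotated 20° about Z — lengths, areas and connectivity unchanged). Overall, the cross-section has 2 separate islands. Total boundary length (outer) = 125.09 mm.

125.09 mm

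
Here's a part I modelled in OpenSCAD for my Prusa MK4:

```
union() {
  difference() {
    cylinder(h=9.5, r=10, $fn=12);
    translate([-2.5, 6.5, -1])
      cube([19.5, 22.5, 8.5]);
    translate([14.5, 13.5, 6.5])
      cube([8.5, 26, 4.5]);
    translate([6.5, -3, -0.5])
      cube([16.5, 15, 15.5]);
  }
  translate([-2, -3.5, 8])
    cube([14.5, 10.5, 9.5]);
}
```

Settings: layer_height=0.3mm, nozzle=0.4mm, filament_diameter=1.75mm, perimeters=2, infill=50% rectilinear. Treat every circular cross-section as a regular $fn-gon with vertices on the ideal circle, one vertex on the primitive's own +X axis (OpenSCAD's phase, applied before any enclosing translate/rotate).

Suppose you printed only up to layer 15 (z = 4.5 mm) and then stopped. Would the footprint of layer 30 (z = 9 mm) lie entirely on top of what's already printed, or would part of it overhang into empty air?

part overhangs

Compare the two slices. At z = 4.5: the r=10 cylinder gives a regular 12-gon of circumradius 10 (constant along its height) (area = (12/2)·10.000²·sin(360°/12) = 300.00 mm²); the cube at (-2.5, 6.5) is present — its section is the full 19.5×22.5 rectangle (area 438.75 mm²); the cube at (14.5, 13.5) is absent (z outside [6.5, 11]); the cube at (6.5, -3) (footprint 16.5×15) is included at this height (area 247.50 mm²); Taking the first minus the rest: starting from the r=10 cylinder (300.00 mm²), the 19.5×22.5 cube at (-2.5, 6.5) partially overlaps it — only the 24.40 mm² overlap (of its 438.75 mm²) is removed, clipping the outline; the 16.5×15 cube at (6.5, -3) partially overlaps it — only the 25.56 mm² overlap (of its 247.50 mm²) is removed, clipping the outline — area = 250.04 mm²; the cube at (-2, -3.5) does not reach this height (z outside [8, 17.5]); Taking the union: only the result so far is present, so the union is just that shape — area = 250.04 mm². At z = 9: the r=10 cylinder gives a regular 12-gon of circumradius 10 (constant along its height) (area = (12/2)·10.000²·sin(360°/12) = 300.00 mm²); the cube at (-2.5, 6.5) is absent (z outside [-1, 7.5]); the 8.5×26 cube at (14.5, 13.5) contributes its full rectangle (area 221.00 mm²); the cube at (6.5, -3) (footprint 16.5×15) is included at this height (area 247.50 mm²); After the difference (first − rest): starting from the r=10 cylinder (300.00 mm²), the 8.5×26 cube at (14.5, 13.5) misses the remaining region (no effect); the 16.5×15 cube at (6.5, -3) partially overlaps it — only the 25.78 mm² overlap (of its 247.50 mm²) is removed, clipping the outline — area = 274.22 mm²; the cube at (-2, -3.5) is present — its section is the full 14.5×10.5 rectangle (area 152.25 mm²); Merging all regions: the regions partially overlap — summed areas 426.47 mm² minus the doubly-counted overlap 90.56 mm² gives 335.91 mm² — area = 335.91 mm². Checking containment: at z = 9 the cross-section extends beyond the z = 4.5 cross-section by about 85.86 mm².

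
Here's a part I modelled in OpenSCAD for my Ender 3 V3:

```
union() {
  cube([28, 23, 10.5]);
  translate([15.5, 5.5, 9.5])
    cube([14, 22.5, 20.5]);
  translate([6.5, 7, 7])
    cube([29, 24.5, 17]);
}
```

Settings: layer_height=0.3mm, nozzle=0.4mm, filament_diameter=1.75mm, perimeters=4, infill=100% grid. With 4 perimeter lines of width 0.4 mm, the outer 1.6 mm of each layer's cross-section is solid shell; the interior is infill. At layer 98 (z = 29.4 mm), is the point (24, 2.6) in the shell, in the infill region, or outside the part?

At z = 29.4 mm: the cube is not intersected at this z (z outside [0, 10.5]); the 14×22.5 cube at (15.5, 5.5) contributes its full rectangle; the cube at (6.5, 7) does not reach this height (z outside [7, 24]); Merging all regions: only the 14×22.5 cube at (15.5, 5.5) is present, so the union is just that shape — 1 connected region. Overall, the cross-section is a single solid region. The nearest boundary edge runs (15.50, 5.50)→(29.50, 5.50); distance from the point to it = 2.90 mm. The point is not inside any of the regions above, so it lies outside the cross-section (2.90 mm from the nearest boundary).

outside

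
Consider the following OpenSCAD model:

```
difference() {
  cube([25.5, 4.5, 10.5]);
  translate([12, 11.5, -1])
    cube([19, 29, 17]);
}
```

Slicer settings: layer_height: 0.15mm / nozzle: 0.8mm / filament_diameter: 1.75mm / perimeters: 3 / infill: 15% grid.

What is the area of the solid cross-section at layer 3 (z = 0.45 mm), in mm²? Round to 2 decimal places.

At z = 0.45 mm: the cube (footprint 25.5×4.5) is included at this height (area 114.75 mm²); the 19×29 cube at (12, 11.5) contributes its full rectangle (area 551.00 mm²); Taking the first minus the rest: starting from the 25.5×4.5 cube (114.75 mm²), the 19×29 cube at (12, 11.5) misses the remaining region (no effect) — area = 114.75 mm². Overall, the cross-section is a single solid region. Net area = 114.75 mm².

114.75 mm²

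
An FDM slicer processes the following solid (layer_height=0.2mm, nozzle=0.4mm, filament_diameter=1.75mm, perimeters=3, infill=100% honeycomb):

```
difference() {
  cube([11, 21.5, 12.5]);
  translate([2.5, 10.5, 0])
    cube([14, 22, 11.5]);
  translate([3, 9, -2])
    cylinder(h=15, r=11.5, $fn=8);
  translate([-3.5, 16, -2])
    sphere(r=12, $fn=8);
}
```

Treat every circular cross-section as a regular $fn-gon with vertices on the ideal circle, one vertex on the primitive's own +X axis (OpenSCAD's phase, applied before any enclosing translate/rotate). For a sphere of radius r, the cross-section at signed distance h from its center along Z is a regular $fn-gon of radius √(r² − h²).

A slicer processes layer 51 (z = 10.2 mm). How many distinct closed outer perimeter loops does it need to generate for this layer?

2

At z = 10.2 mm: the cube (footprint 11×21.5) is included at this height; the cube at (2.5, 10.5) (footprint 14×22) is included at this height; the cylinder at (3, 9): section is a regular 8-gon, circumradius r=11.5; the sphere at (-3.5, 16) is absent (|z−center|=12.200 > r=12); After the difference (first − rest): starting from the 11×21.5 cube, the 14×22 cube at (2.5, 10.5) partially overlaps it — only the 93.50 mm² overlap (of its 308.00 mm²) is removed, clipping the outline; the r=11.5 cylinder at (3, 9) partially overlaps it — only the 137.89 mm² overlap (of its 374.06 mm²) is removed, clipping the outline — 2 connected regions. The result has 2 disconnected regions.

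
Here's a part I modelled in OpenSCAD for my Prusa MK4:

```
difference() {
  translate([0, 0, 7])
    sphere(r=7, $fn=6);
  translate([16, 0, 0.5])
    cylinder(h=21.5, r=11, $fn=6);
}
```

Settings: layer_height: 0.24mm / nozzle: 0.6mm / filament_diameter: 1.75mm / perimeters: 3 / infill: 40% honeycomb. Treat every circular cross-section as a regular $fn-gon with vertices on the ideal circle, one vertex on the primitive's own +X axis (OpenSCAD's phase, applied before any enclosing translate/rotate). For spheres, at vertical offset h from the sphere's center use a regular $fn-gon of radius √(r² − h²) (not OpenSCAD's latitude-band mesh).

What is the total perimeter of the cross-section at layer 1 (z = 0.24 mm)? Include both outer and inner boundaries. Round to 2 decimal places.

10.90 mm

At z = 0.24 mm: the r=7 sphere contributes a regular 6-gon of circumradius √(7²−6.76²) = 1.817 (perimeter = 2·6·1.817·sin(180°/6) = 10.90 mm); the cylinder at (16, 0) is not intersected at this z (z outside [0.5, 22]); Taking the first minus the rest: none of the subtracted shapes is present at this height, so the r=7 sphere is unchanged — boundary = 10.90 mm. Overall, the cross-section is a single solid region. Total boundary length (outer) = 10.90 mm.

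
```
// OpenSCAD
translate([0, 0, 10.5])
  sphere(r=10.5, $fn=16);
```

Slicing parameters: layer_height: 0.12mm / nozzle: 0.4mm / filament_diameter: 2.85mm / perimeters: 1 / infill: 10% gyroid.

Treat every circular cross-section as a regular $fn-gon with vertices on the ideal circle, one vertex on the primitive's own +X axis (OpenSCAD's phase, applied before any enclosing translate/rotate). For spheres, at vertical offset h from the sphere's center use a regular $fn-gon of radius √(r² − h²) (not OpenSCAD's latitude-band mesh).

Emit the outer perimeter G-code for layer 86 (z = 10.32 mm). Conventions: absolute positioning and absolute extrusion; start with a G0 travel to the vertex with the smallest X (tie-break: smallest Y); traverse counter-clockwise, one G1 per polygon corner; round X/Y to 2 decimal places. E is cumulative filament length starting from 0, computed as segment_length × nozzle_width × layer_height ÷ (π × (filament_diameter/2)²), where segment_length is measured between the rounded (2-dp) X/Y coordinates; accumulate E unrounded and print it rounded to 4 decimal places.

G0 X-10.50 Y0.00 Z10.32
G1 X-9.70 Y-4.02 E0.0308
G1 X-7.42 Y-7.42 E0.0616
G1 X-4.02 Y-9.70 E0.0924
G1 X0.00 Y-10.50 E0.1233
G1 X4.02 Y-9.70 E0.1541
G1 X7.42 Y-7.42 E0.1849
G1 X9.70 Y-4.02 E0.2157
G1 X10.50 Y0.00 E0.2466
G1 X9.70 Y4.02 E0.2774
G1 X7.42 Y7.42 E0.3082
G1 X4.02 Y9.70 E0.3390
G1 X0.00 Y10.50 E0.3699
G1 X-4.02 Y9.70 E0.4007
G1 X-7.42 Y7.42 E0.4315
G1 X-9.70 Y4.02 E0.4623
G1 X-10.50 Y0.00 E0.4931

At z = 10.32 mm: the r=10.5 sphere contributes a regular 16-gon of circumradius √(10.5²−0.18²) = 10.498. The outline is a single polygon with 16 vertices. Extrusion per mm of travel: 0.4 × 0.12 / (π × 1.425²) = 0.007524. Accumulating E over each segment gives final E = 0.4931.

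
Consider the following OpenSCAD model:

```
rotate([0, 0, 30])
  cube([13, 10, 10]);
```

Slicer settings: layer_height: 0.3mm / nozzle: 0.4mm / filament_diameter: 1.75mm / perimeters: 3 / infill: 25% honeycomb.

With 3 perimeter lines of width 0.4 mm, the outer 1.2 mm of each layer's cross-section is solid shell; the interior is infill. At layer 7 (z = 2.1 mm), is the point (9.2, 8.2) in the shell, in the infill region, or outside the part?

shell

At z = 2.1 mm: the cube (footprint 13×10) is included at this height; (whole slice rotated 30° about Z — lengths, areas and connectivity unchanged). Overall, the cross-section is a single solid region. Undo the 30° rotation: the query point maps to (12.067, 2.501) in the un-rotated model frame. The nearest boundary edge runs (13.00, 0.00)→(13.00, 10.00); distance from the point to it = 0.93 mm. The point is inside the cross-section, 0.93 mm from the nearest boundary — within the 1.2 mm shell band (3 × 0.4).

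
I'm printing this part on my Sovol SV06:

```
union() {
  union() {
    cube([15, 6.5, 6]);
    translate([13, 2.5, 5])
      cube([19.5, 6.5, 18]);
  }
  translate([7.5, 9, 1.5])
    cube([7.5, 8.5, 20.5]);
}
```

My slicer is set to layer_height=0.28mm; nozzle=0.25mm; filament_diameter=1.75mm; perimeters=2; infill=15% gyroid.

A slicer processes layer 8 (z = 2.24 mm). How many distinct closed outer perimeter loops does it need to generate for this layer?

At z = 2.24 mm: the 15×6.5 cube contributes its full rectangle; the cube at (13, 2.5) is not intersected at this z (z outside [5, 23]); Combining (union): only the 15×6.5 cube is present, so the union is just that shape — 1 connected region; the cube at (7.5, 9) (footprint 7.5×8.5) is included at this height; Combining (union): the 2 present regions are separate (no shared area or edge), so areas and boundary lengths simply add and each stays a separate island — 2 connected regions. The result has 2 disconnected regions.

2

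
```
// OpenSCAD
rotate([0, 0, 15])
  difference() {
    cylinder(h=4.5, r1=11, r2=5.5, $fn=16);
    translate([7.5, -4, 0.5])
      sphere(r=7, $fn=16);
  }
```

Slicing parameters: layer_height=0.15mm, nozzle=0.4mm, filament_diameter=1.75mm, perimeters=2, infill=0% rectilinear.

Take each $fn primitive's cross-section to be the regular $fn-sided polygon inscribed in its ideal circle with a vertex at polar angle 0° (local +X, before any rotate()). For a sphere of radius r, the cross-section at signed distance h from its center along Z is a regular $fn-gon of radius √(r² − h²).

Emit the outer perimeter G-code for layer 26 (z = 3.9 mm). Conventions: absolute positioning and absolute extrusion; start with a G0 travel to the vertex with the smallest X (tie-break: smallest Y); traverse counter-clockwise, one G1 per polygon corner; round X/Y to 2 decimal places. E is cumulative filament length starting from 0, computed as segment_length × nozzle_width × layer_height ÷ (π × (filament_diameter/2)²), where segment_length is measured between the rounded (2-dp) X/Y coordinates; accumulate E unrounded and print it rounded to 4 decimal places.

G0 X-6.18 Y0.81 Z3.90
G1 X-6.02 Y-1.61 E0.0605
G1 X-4.95 Y-3.79 E0.1211
G1 X-3.12 Y-5.40 E0.1819
G1 X-0.81 Y-6.18 E0.2427
G1 X1.61 Y-6.02 E0.3032
G1 X3.22 Y-5.23 E0.3479
G1 X2.37 Y-3.51 E0.3958
G1 X2.21 Y-1.12 E0.4555
G1 X2.98 Y1.14 E0.5151
G1 X4.55 Y2.93 E0.5745
G1 X5.21 Y3.26 E0.5929
G1 X4.95 Y3.79 E0.6076
G1 X3.12 Y5.40 E0.6684
G1 X0.81 Y6.18 E0.7292
G1 X-1.61 Y6.02 E0.7897
G1 X-3.79 Y4.95 E0.8503
G1 X-5.40 Y3.12 E0.9111
G1 X-6.18 Y0.81 E0.9719

At z = 3.9 mm: the cone (r1=11→r2=5.5) has section circumradius 6.233 here — a regular 16-gon; the r=7 sphere at (7.5, -4) contributes a regular 16-gon of circumradius √(7²−3.4²) = 6.119; Subtracting the remaining from the first: starting from the cone, the r=7 sphere at (7.5, -4) partially overlaps it — only the 22.27 mm² overlap (of its 114.62 mm²) is removed, clipping the outline — 1 connected region; (whole slice rotated 15° about Z — lengths, areas and connectivity unchanged). The outline is a single polygon with 18 vertices. Extrusion per mm of travel: 0.4 × 0.15 / (π × 0.875²) = 0.024945. Accumulating E over each segment gives final E = 0.9719.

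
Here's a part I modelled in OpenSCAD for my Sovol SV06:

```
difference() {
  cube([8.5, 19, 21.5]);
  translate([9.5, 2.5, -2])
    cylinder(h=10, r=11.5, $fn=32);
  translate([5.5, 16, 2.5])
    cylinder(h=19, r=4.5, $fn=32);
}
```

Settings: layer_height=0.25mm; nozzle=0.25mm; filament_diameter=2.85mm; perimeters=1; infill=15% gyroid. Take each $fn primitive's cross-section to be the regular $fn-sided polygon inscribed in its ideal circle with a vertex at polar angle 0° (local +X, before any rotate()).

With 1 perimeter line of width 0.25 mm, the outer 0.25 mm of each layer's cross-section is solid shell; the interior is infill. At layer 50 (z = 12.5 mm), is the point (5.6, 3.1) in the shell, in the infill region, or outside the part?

At z = 12.5 mm: the cube (footprint 8.5×19) is included at this height; the cylinder at (9.5, 2.5) is absent (z outside [-2, 8]); the r=4.5 cylinder at (5.5, 16) contributes a regular 32-gon of circumradius 4.5; Subtracting the remaining from the first: starting from the 8.5×19 cube, the r=4.5 cylinder at (5.5, 16) partially overlaps it — only the 49.54 mm² overlap (of its 63.21 mm²) is removed, clipping the outline — 1 connected region. Overall, the cross-section is a single solid region. The nearest boundary edge runs (8.50, 12.67)→(8.50, 0.00); distance from the point to it = 2.90 mm. The point is inside the cross-section and 2.90 mm from the nearest boundary — more than the 0.25 mm shell width (1 × 0.25), so it's in the infill interior.

infill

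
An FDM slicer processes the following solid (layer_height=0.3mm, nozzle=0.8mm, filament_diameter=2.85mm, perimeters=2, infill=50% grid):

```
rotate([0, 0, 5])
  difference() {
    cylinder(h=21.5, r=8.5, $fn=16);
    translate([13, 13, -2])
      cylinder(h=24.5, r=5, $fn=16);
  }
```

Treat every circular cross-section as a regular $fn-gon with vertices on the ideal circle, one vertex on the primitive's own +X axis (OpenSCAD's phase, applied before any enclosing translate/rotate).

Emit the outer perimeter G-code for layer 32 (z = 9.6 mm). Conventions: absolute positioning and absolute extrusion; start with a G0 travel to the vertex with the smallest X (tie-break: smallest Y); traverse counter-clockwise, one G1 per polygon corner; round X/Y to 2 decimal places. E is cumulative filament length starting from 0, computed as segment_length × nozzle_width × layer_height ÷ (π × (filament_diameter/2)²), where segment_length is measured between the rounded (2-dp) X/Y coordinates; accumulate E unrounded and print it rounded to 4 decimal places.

At z = 9.6 mm: the cylinder: section is a regular 16-gon, circumradius r=8.5; the r=5 cylinder at (13, 13) contributes a regular 16-gon of circumradius 5; Taking the first minus the rest: starting from the r=8.5 cylinder, the r=5 cylinder at (13, 13) misses the remaining region (no effect) — 1 connected region; (whole slice rotated 5° about Z — lengths, areas and connectivity unchanged). The outline is a single polygon with 16 vertices. Extrusion per mm of travel: 0.8 × 0.3 / (π × 1.425²) = 0.037621. Accumulating E over each segment gives final E = 1.9964.

G0 X-8.47 Y-0.74 Z9.60
G1 X-7.54 Y-3.92 E0.1246
G1 X-5.46 Y-6.51 E0.2496
G1 X-2.56 Y-8.11 E0.3742
G1 X0.74 Y-8.47 E0.4991
G1 X3.92 Y-7.54 E0.6238
G1 X6.51 Y-5.46 E0.7487
G1 X8.11 Y-2.56 E0.8733
G1 X8.47 Y0.74 E0.9982
G1 X7.54 Y3.92 E1.1229
G1 X5.46 Y6.51 E1.2478
G1 X2.56 Y8.11 E1.3724
G1 X-0.74 Y8.47 E1.4973
G1 X-3.92 Y7.54 E1.6220
G1 X-6.51 Y5.46 E1.7469
G1 X-8.11 Y2.56 E1.8715
G1 X-8.47 Y-0.74 E1.9964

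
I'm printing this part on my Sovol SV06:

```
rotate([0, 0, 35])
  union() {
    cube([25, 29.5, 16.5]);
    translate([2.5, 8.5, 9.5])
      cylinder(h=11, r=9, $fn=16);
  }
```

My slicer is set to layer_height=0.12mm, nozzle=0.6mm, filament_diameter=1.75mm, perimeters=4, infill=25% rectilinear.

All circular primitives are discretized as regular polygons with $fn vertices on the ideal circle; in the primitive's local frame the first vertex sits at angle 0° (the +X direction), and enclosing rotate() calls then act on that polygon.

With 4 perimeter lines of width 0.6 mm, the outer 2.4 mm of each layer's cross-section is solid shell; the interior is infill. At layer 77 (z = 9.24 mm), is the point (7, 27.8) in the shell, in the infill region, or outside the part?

At z = 9.24 mm: the cube is present — its section is the full 25×29.5 rectangle; the cylinder at (2.5, 8.5) is absent (z outside [9.5, 20.5]); Combining (union): only the 25×29.5 cube is present, so the union is just that shape — 1 connected region; (whole slice rotated 35° about Z — lengths, areas and connectivity unchanged). Overall, the cross-section is a single solid region. Undo the 35° rotation: the query point maps to (21.679, 18.757) in the un-rotated model frame. The nearest boundary edge runs (25.00, 0.00)→(25.00, 29.50); distance from the point to it = 3.32 mm. The point is inside the cross-section and 3.32 mm from the nearest boundary — more than the 2.4 mm shell width (4 × 0.6), so it's in the infill interior.

infill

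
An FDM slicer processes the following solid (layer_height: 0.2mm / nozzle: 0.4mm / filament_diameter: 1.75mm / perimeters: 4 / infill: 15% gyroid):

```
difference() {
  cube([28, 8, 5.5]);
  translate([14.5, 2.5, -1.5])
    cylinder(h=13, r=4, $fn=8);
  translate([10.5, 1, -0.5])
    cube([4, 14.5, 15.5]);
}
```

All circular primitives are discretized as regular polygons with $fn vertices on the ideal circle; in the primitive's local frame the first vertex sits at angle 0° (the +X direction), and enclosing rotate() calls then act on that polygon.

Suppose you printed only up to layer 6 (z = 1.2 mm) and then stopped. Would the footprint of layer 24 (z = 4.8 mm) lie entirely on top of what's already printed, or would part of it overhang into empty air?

entirely on top

Compare the two slices. At z = 1.2: the cube is present — its section is the full 28×8 rectangle (area 224.00 mm²); the r=4 cylinder at (14.5, 2.5) contributes a regular 8-gon of circumradius 4 (area = (8/2)·4.000²·sin(360°/8) = 45.25 mm²); the 4×14.5 cube at (10.5, 1) contributes its full rectangle (area 58.00 mm²); After the difference (first − rest): starting from the 28×8 cube (224.00 mm²), the r=4 cylinder at (14.5, 2.5) partially overlaps it — only the 40.04 mm² overlap (of its 45.25 mm²) is removed, clipping the outline; the 4×14.5 cube at (10.5, 1) partially overlaps it — only the 11.15 mm² overlap (of its 58.00 mm²) is removed, clipping the outline — area = 172.81 mm². At z = 4.8: the cube is present — its section is the full 28×8 rectangle (area 224.00 mm²); the r=4 cylinder at (14.5, 2.5) gives a regular 8-gon of circumradius 4 (constant along its height) (area = (8/2)·4.000²·sin(360°/8) = 45.25 mm²); the 4×14.5 cube at (10.5, 1) contributes its full rectangle (area 58.00 mm²); After the difference (first − rest): starting from the 28×8 cube (224.00 mm²), the r=4 cylinder at (14.5, 2.5) partially overlaps it — only the 40.04 mm² overlap (of its 45.25 mm²) is removed, clipping the outline; the 4×14.5 cube at (10.5, 1) partially overlaps it — only the 11.15 mm² overlap (of its 58.00 mm²) is removed, clipping the outline — area = 172.81 mm². Checking containment: the cross-section at z = 4.8 is a subset of the cross-section at z = 1.2.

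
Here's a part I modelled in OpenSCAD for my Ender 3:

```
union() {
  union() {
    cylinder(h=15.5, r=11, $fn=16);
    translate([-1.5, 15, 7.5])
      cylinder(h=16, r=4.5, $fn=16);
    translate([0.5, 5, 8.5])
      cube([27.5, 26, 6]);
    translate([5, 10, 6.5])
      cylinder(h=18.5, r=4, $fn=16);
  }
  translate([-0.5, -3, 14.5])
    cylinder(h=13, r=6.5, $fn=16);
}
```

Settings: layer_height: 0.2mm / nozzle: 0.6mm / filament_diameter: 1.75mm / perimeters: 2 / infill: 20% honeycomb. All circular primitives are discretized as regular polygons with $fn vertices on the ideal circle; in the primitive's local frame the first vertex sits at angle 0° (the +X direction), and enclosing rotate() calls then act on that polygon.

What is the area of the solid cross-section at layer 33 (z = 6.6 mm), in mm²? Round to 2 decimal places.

399.31 mm²

At z = 6.6 mm: the r=11 cylinder contributes a regular 16-gon of circumradius 11 (area = (16/2)·11.000²·sin(360°/16) = 370.44 mm²); the cylinder at (-1.5, 15) is not intersected at this z (z outside [7.5, 23.5]); the cube at (0.5, 5) is not intersected at this z (z outside [8.5, 14.5]); the r=4 cylinder at (5, 10) contributes a regular 16-gon of circumradius 4 (area = (16/2)·4.000²·sin(360°/16) = 48.98 mm²); Merging all regions: the regions partially overlap — summed areas 419.42 mm² minus the doubly-counted overlap 20.11 mm² gives 399.31 mm² — area = 399.31 mm²; the cylinder at (-0.5, -3) is not intersected at this z (z outside [14.5, 27.5]); Combining (union): only the result so far is present, so the union is just that shape — area = 399.31 mm². Overall, the cross-section is a single solid region. Net area = 399.31 mm².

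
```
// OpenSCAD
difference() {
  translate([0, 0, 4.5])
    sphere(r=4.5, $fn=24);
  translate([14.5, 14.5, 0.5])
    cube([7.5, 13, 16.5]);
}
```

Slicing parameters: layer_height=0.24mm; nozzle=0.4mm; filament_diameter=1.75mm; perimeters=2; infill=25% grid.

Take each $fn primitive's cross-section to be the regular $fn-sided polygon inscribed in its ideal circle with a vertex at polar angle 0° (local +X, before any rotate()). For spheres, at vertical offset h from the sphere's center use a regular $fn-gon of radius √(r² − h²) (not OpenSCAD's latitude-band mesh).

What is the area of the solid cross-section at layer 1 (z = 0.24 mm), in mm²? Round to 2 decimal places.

At z = 0.24 mm: the r=4.5 sphere slices to a regular 24-gon of circumradius 1.450 (√(r²−h²) with h=4.26 from center) (area = (24/2)·1.450²·sin(360°/24) = 6.53 mm²); the cube at (14.5, 14.5) is not intersected at this z (z outside [0.5, 17]); Taking the first minus the rest: none of the subtracted shapes is present at this height, so the r=4.5 sphere is unchanged — area = 6.53 mm². Overall, the cross-section is a single solid region. Net area = 6.53 mm².

6.53 mm²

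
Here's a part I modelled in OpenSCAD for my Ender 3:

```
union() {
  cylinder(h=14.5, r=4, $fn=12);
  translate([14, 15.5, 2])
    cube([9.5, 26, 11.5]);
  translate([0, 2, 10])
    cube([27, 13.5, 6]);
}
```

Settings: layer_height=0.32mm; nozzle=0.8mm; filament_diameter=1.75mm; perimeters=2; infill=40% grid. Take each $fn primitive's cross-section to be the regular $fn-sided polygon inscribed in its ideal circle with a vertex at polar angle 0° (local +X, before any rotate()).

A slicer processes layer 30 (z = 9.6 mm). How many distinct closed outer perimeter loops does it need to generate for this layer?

At z = 9.6 mm: the r=4 cylinder gives a regular 12-gon of circumradius 4 (constant along its height); the 9.5×26 cube at (14, 15.5) contributes its full rectangle; the cube at (0, 2) is not intersected at this z (z outside [10, 16]); Combining (union): the 2 present regions are separate (no shared area or edge), so areas and boundary lengths simply add and each stays a separate island — 2 connected regions. The result has 2 disconnected regions.

2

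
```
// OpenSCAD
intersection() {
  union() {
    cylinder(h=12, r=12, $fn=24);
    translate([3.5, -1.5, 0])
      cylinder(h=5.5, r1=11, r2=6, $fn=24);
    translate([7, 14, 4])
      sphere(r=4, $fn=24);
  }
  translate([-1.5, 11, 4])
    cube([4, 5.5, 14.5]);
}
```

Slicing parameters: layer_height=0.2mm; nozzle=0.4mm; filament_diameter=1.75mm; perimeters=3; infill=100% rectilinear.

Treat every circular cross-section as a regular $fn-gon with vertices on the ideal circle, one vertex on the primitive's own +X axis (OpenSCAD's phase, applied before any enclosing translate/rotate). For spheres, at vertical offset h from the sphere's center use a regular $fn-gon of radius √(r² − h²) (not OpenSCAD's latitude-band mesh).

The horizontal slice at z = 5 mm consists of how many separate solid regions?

1

At z = 5 mm: the r=12 cylinder contributes a regular 24-gon of circumradius 12; the cone at (3.5, -1.5): at t=0.909 of its height the radius interpolates to r₁+(r₂−r₁)t = 6.455, giving a regular 24-gon of that circumradius; the r=4 sphere at (7, 14) slices to a regular 24-gon of circumradius 3.873 (√(r²−h²) with h=1 from center); Taking the union: the regions partially overlap (shared area 129.56 mm²), so overlapping operands fuse into one piece — 1 connected region; the cube at (-1.5, 11) is present — its section is the full 4×5.5 rectangle; Keeping only the common overlap: the 4×5.5 cube at (-1.5, 11) partially overlaps that combined region; clipping to the common part keeps 3.44 mm² — 1 connected region. The result has 1 disconnected region.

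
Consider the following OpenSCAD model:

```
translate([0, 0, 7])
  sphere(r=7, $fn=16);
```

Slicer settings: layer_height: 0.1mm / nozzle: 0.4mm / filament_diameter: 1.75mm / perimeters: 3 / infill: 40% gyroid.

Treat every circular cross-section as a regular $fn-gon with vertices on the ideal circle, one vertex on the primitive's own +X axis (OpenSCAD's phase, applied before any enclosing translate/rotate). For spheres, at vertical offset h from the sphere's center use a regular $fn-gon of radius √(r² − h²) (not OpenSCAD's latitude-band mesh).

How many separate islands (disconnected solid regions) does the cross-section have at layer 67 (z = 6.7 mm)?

1

At z = 6.7 mm: the sphere: section is a regular 16-gon, circumradius = √(r²−h²) = √(7²−0.3²) = 6.994. Overall, the cross-section is a single solid region. Island count = 1.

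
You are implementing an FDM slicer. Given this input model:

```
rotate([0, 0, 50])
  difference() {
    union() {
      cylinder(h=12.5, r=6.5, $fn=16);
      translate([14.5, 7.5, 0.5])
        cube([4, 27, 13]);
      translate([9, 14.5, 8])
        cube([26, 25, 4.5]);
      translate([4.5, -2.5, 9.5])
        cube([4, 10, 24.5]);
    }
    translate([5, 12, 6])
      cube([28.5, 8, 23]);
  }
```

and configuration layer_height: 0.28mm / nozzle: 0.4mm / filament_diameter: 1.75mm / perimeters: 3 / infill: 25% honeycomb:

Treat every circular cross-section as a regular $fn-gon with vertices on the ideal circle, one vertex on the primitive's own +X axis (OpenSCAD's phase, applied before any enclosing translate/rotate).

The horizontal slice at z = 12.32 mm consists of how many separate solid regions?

3

At z = 12.32 mm: the cylinder: section is a regular 16-gon, circumradius r=6.5; the cube at (14.5, 7.5) is present — its section is the full 4×27 rectangle; the cube at (9, 14.5) (footprint 26×25) is included at this height; the cube at (4.5, -2.5) is present — its section is the full 4×10 rectangle; Merging all regions: the regions partially overlap (shared area 90.43 mm²), so overlapping operands fuse into one piece — 2 connected regions; the 28.5×8 cube at (5, 12) contributes its full rectangle; Taking the first minus the rest: starting from that combined region, the 28.5×8 cube at (5, 12) partially overlaps it — only the 144.75 mm² overlap (of its 228.00 mm²) is removed, clipping the outline — 3 connected regions; (rotated 50° about Z; rotation is an isometry so areas/perimeters/island counts are preserved). The result has 3 disconnected regions.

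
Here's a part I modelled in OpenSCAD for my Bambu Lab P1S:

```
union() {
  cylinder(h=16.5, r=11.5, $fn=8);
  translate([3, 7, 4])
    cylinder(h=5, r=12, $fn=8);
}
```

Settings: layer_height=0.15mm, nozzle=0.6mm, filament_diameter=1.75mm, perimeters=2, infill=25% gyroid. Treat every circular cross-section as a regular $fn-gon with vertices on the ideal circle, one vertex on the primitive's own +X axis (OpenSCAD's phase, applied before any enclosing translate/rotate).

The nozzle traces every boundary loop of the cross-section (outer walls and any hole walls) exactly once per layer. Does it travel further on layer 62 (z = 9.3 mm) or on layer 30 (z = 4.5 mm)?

Layer 62 (z = 9.3): the cylinder: section is a regular 8-gon, circumradius r=11.5 (perimeter = 2·8·11.500·sin(180°/8) = 70.41 mm); the cylinder at (3, 7) does not reach this height (z outside [4, 9]); Combining (union): only the r=11.5 cylinder is present, so the union is just that shape — boundary = 70.41 mm. So its perimeter = 70.41 mm. Layer 30 (z = 4.5): the cylinder: section is a regular 8-gon, circumradius r=11.5 (perimeter = 2·8·11.500·sin(180°/8) = 70.41 mm); the cylinder at (3, 7): section is a regular 8-gon, circumradius r=12 (perimeter = 2·8·12.000·sin(180°/8) = 73.48 mm); Taking the union: the regions partially overlap (shared area 224.39 mm²), so the edge portions inside another operand are dropped and the merged outline is re-measured after clipping — boundary = 87.56 mm. So its perimeter = 87.56 mm. Layer 30 is larger (87.56 vs 70.41 mm).

layer 30 (z = 4.5 mm)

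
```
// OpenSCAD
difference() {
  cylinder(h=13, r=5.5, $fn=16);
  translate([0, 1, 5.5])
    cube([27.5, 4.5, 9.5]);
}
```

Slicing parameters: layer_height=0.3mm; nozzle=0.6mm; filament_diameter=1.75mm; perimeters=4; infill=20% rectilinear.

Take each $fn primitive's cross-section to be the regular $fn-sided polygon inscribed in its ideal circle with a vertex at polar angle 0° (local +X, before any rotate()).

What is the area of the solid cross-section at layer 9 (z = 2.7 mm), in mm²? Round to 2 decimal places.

92.61 mm²

At z = 2.7 mm: the cylinder: section is a regular 16-gon, circumradius r=5.5 (area = (16/2)·5.500²·sin(360°/16) = 92.61 mm²); the cube at (0, 1) is absent (z outside [5.5, 15]); Taking the first minus the rest: none of the subtracted shapes is present at this height, so the r=5.5 cylinder is unchanged — area = 92.61 mm². Overall, the cross-section is a single solid region. Net area = 92.61 mm².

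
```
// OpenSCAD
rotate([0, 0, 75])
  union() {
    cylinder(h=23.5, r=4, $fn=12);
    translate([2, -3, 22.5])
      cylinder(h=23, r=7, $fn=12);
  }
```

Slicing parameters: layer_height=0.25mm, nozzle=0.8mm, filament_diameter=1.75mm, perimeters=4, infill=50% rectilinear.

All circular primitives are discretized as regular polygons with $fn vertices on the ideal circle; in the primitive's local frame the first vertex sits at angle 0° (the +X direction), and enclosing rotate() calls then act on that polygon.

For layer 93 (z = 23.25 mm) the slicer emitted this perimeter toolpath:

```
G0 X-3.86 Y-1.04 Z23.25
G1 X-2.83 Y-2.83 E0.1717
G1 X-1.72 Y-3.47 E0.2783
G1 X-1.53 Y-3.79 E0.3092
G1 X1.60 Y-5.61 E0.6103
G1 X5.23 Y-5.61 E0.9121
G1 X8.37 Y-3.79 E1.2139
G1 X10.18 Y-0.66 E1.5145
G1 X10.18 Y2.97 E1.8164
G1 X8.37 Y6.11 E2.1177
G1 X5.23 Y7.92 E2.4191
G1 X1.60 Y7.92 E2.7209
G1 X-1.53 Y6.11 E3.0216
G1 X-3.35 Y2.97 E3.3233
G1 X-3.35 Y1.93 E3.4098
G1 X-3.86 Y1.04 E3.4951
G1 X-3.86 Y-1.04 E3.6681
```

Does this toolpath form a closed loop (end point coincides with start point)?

yes

Start point (G0): (-3.86, -1.04). End point (last G1): the path returns to the start — closed.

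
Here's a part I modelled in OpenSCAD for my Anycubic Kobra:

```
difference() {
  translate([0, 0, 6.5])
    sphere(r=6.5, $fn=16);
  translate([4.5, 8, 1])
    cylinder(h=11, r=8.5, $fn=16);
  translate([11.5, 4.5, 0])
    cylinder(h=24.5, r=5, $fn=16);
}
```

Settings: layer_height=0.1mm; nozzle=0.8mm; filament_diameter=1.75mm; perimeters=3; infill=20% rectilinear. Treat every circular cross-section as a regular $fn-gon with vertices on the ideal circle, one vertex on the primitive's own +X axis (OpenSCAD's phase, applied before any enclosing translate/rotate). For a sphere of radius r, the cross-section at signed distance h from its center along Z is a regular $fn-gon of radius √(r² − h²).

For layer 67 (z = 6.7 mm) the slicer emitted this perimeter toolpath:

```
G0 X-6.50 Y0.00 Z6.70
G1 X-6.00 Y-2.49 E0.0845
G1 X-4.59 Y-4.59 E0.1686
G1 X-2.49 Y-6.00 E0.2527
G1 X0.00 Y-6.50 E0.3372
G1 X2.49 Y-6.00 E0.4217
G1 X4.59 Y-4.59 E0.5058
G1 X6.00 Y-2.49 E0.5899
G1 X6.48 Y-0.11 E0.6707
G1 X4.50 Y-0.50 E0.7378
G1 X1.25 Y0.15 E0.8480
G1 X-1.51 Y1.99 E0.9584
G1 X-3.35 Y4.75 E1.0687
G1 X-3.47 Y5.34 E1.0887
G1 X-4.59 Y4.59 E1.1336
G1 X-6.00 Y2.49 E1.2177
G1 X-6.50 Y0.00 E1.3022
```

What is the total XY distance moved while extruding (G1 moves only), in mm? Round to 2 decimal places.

Sum the Euclidean lengths of each G1 segment: total = 39.15 mm.

39.15 mm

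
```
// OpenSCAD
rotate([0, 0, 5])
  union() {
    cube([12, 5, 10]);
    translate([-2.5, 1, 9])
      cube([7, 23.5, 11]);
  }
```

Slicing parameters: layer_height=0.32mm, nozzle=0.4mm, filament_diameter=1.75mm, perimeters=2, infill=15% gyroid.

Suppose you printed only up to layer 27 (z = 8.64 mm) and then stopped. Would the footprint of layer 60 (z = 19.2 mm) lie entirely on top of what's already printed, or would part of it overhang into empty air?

part overhangs

Compare the two slices. At z = 8.64: the cube (footprint 12×5) is included at this height (area 60.00 mm²); the cube at (-2.5, 1) does not reach this height (z outside [9, 20]); Merging all regions: only the 12×5 cube is present, so the union is just that shape — area = 60.00 mm²; (whole slice rotated 5° about Z — lengths, areas and connectivity unchanged). At z = 19.2: the cube is not intersected at this z (z outside [0, 10]); the cube at (-2.5, 1) (footprint 7×23.5) is included at this height (area 164.50 mm²); Merging all regions: only the 7×23.5 cube at (-2.5, 1) is present, so the union is just that shape — area = 164.50 mm²; (whole slice rotated 5° about Z — lengths, areas and connectivity unchanged). Checking containment: at z = 19.2 the cross-section extends beyond the z = 8.64 cross-section by about 146.50 mm².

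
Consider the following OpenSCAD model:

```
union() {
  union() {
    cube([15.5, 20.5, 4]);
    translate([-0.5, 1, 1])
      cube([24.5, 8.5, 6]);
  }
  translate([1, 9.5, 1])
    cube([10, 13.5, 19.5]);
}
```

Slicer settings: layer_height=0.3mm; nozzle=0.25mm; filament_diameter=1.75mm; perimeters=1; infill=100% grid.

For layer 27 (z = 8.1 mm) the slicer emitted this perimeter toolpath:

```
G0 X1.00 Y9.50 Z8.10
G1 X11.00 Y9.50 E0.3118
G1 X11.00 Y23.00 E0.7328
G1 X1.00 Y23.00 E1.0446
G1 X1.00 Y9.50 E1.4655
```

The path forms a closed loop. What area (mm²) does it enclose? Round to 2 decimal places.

Apply the shoelace formula to the sequence of (X, Y) vertices; enclosed area = 135.00 mm².

135.00 mm²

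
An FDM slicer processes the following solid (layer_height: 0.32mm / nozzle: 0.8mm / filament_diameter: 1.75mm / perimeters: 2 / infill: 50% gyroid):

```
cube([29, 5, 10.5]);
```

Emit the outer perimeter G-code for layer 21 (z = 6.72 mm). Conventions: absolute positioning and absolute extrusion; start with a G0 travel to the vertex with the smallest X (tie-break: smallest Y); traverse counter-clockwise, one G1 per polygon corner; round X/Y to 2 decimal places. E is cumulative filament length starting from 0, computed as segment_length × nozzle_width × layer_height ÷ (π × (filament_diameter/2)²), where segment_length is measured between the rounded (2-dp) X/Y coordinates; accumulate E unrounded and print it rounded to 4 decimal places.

G0 X0.00 Y0.00 Z6.72
G1 X29.00 Y0.00 E3.0865
G1 X29.00 Y5.00 E3.6187
G1 X0.00 Y5.00 E6.7052
G1 X0.00 Y0.00 E7.2374

At z = 6.72 mm: the cube (footprint 29×5) is included at this height. The outline is a single polygon with 4 vertices. Extrusion per mm of travel: 0.8 × 0.32 / (π × 0.875²) = 0.106432. Accumulating E over each segment gives final E = 7.2374.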